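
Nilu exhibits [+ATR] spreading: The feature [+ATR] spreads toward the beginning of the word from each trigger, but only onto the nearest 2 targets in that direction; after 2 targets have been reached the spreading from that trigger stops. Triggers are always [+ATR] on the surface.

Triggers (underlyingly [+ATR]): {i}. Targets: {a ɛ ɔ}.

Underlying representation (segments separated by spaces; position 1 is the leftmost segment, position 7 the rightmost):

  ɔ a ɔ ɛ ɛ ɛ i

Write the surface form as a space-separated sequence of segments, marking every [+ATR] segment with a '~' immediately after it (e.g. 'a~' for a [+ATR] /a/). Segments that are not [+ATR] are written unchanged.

From /i/ at 7 leftward: 6 /ɛ/ → [+ATR]; 5 /ɛ/ → [+ATR]; bound reached.
Targets with no active source: positions 1 2 3 4 stay [-ATR].
[+ATR] positions on the surface: 5 6 7.

ɔ a ɔ ɛ ɛ~ ɛ~ i~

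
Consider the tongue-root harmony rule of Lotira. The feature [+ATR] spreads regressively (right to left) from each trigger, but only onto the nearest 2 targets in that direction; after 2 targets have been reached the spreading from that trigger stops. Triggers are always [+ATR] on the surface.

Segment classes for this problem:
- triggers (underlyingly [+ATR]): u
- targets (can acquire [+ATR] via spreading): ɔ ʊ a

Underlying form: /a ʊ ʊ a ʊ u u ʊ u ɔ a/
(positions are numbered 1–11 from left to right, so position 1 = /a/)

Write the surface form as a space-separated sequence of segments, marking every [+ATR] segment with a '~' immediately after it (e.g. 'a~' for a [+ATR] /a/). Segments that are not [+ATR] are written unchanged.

a ʊ ʊ a~ ʊ~ u~ u~ ʊ~ u~ ɔ a

From /u/ at 6 leftward: 5 /ʊ/ → [+ATR]; 4 /a/ → [+ATR]; bound reached.
From /u/ at 7 leftward: 6 /u/ is itself a trigger — this domain ends here.
From /u/ at 9 leftward: 8 /ʊ/ → [+ATR]; 7 /u/ is itself a trigger — this domain ends here.
Targets with no active source: positions 1 2 3 10 11 stay [-ATR].
[+ATR] positions on the surface: 4 5 6 7 8 9.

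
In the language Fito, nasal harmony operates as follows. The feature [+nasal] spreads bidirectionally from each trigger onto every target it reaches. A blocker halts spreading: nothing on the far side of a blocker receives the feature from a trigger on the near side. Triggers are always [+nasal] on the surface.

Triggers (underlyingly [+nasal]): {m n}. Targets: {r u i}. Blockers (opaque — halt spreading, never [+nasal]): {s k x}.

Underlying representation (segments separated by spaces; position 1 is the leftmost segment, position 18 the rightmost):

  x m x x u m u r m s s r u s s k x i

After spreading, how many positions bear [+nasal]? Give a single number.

From /m/ at 2 rightward: 3 /x/ blocks.
From /m/ at 2 leftward: 1 /x/ blocks.
From /m/ at 6 rightward: 7 /u/ → [+nasal]; 8 /r/ → [+nasal]; 9 /m/ is itself a trigger — this domain ends here.
From /m/ at 6 leftward: 5 /u/ → [+nasal]; 4 /x/ blocks.
From /m/ at 9 rightward: 10 /s/ blocks.
From /m/ at 9 leftward: 8 /r/ → [+nasal]; 7 /u/ → [+nasal]; 6 /m/ is itself a trigger — this domain ends here.
Targets with no active source: positions 12 13 18 stay [-nasal].
[+nasal] positions on the surface: 2 5 6 7 8 9.

6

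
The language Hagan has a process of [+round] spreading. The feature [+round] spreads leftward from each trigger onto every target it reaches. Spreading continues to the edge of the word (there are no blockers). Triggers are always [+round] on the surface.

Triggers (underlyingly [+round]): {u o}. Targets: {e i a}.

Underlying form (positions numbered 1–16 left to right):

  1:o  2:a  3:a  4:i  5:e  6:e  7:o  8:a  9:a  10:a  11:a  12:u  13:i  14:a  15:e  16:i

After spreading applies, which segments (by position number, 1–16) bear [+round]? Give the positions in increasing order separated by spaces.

1 2 3 4 5 6 7 8 9 10 11 12

From /o/ at 1 leftward: word edge.
From /o/ at 7 leftward: 6 /e/ → [+round]; 5 /e/ → [+round]; 4 /i/ → [+round]; 3 /a/ → [+round]; 2 /a/ → [+round]; 1 /o/ is itself a trigger — this domain ends here.
From /u/ at 12 leftward: 11 /a/ → [+round]; 10 /a/ → [+round]; 9 /a/ → [+round]; 8 /a/ → [+round]; 7 /o/ is itself a trigger — this domain ends here.
Targets with no active source: positions 13 14 15 16 stay [-round].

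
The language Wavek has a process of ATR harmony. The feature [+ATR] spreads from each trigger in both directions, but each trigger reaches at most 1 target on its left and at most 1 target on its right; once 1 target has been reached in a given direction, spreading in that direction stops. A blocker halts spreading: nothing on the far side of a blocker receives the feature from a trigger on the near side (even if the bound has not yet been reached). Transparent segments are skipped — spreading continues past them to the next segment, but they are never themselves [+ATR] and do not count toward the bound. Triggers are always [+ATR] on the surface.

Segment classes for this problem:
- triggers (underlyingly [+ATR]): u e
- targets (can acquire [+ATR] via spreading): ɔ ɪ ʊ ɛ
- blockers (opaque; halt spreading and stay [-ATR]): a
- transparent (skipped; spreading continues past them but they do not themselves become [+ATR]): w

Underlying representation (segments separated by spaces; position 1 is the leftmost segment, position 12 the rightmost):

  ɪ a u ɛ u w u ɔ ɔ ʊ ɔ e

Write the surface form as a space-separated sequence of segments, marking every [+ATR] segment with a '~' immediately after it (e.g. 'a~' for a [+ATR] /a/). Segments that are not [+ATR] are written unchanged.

From /u/ at 3 rightward: 4 /ɛ/ → [+ATR]; bound reached.
From /u/ at 3 leftward: 2 /a/ blocks.
From /u/ at 5 rightward: 6 /w/ transparent; 7 /u/ is itself a trigger — this domain ends here.
From /u/ at 5 leftward: 4 /ɛ/ → [+ATR]; bound reached.
From /u/ at 7 rightward: 8 /ɔ/ → [+ATR]; bound reached.
From /u/ at 7 leftward: 6 /w/ transparent; 5 /u/ is itself a trigger — this domain ends here.
From /e/ at 12 rightward: word edge.
From /e/ at 12 leftward: 11 /ɔ/ → [+ATR]; bound reached.
Targets with no active source: positions 1 9 10 stay [-ATR].
[+ATR] positions on the surface: 3 4 5 7 8 11 12.

ɪ a u~ ɛ~ u~ w u~ ɔ~ ɔ ʊ ɔ~ e~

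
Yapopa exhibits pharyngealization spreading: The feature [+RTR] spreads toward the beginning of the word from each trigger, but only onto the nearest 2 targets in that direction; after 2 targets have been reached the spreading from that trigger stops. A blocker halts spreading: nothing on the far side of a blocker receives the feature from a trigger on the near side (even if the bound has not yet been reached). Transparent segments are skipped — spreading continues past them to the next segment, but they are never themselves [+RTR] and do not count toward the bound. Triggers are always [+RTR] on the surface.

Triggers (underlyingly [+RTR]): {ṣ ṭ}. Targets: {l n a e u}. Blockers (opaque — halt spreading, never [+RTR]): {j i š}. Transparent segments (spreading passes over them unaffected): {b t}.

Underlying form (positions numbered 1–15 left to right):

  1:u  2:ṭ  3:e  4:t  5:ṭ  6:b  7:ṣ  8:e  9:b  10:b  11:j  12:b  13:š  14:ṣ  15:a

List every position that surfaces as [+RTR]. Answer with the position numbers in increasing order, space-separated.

1 2 3 5 7 14

From /ṭ/ at 2 leftward: 1 /u/ → [+RTR]; word edge.
From /ṭ/ at 5 leftward: 4 /t/ transparent; 3 /e/ → [+RTR]; 2 /ṭ/ is itself a trigger — this domain ends here.
From /ṣ/ at 7 leftward: 6 /b/ transparent; 5 /ṭ/ is itself a trigger — this domain ends here.
From /ṣ/ at 14 leftward: 13 /š/ blocks.
Targets with no active source: positions 8 15 stay [-emphatic].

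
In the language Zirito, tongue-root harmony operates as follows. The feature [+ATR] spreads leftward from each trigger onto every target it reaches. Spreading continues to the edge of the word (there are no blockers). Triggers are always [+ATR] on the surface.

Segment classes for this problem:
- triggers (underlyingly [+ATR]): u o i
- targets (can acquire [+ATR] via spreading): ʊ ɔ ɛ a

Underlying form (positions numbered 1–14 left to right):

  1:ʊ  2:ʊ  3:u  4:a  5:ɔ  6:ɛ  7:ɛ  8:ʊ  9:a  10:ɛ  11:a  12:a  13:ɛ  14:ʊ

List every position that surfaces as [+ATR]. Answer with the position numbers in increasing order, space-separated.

1 2 3

From /u/ at 3 leftward: 2 /ʊ/ → [+ATR]; 1 /ʊ/ → [+ATR]; word edge.
Targets with no active source: positions 4 5 6 7 8 9 10 11 12 13 14 stay [-ATR].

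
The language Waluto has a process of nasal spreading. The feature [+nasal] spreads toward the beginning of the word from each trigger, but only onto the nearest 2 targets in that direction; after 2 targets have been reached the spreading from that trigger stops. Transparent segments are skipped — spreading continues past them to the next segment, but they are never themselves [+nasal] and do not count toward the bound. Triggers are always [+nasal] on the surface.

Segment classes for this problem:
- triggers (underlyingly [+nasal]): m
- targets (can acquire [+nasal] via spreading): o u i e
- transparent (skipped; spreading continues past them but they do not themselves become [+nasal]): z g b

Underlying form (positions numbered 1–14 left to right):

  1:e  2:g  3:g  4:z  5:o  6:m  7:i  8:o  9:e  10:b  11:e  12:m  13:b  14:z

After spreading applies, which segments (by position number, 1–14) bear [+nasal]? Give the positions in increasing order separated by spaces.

From /m/ at 6 leftward: 5 /o/ → [+nasal]; 4 /z/ transparent; 3 /g/ transparent; 2 /g/ transparent; 1 /e/ → [+nasal]; bound reached.
From /m/ at 12 leftward: 11 /e/ → [+nasal]; 10 /b/ transparent; 9 /e/ → [+nasal]; bound reached.
Targets with no active source: positions 7 8 stay [-nasal].

1 5 6 9 11 12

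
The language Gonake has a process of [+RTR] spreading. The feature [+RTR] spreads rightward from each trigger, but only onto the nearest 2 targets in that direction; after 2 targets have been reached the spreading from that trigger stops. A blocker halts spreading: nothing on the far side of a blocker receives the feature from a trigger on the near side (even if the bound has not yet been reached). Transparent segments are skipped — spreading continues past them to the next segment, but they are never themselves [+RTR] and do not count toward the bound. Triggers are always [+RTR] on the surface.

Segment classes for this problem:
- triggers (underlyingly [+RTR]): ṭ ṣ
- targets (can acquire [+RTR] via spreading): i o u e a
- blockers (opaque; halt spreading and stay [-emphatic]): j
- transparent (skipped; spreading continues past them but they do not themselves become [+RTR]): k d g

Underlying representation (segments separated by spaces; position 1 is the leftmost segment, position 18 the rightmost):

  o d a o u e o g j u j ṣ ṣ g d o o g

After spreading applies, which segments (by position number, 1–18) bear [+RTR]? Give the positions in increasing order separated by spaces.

From /ṣ/ at 12 rightward: 13 /ṣ/ is itself a trigger — this domain ends here.
From /ṣ/ at 13 rightward: 14 /g/ transparent; 15 /d/ transparent; 16 /o/ → [+RTR]; 17 /o/ → [+RTR]; bound reached.
Targets with no active source: positions 1 3 4 5 6 7 10 stay [-emphatic].

12 13 16 17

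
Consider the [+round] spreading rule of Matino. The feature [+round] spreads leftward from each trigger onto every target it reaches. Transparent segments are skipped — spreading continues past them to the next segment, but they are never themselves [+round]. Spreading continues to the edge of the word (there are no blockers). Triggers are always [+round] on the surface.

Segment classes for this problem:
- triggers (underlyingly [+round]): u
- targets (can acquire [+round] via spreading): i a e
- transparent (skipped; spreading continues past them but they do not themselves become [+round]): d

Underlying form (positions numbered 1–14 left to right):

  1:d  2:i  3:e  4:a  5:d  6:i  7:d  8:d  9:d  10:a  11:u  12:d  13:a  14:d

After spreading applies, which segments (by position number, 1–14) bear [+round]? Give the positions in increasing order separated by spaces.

2 3 4 6 10 11

From /u/ at 11 leftward: 10 /a/ → [+round]; 9 /d/ transparent; 8 /d/ transparent; 7 /d/ transparent; 6 /i/ → [+round]; 5 /d/ transparent; 4 /a/ → [+round]; 3 /e/ → [+round]; 2 /i/ → [+round]; 1 /d/ transparent; word edge.
Target with no active source: position 13 stays [-round].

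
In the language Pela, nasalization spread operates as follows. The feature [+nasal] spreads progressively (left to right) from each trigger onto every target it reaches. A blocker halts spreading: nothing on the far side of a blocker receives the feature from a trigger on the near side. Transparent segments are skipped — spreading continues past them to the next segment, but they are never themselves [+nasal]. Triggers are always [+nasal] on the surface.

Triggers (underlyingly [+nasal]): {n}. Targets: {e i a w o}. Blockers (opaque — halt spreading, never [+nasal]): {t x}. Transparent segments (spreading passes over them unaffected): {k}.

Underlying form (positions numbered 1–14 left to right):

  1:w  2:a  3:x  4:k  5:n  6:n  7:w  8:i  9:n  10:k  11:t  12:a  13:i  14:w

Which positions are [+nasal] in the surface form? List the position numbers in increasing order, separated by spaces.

5 6 7 8 9

From /n/ at 5 rightward: 6 /n/ is itself a trigger — this domain ends here.
From /n/ at 6 rightward: 7 /w/ → [+nasal]; 8 /i/ → [+nasal]; 9 /n/ is itself a trigger — this domain ends here.
From /n/ at 9 rightward: 10 /k/ transparent; 11 /t/ blocks.
Targets with no active source: positions 1 2 12 13 14 stay [-nasal].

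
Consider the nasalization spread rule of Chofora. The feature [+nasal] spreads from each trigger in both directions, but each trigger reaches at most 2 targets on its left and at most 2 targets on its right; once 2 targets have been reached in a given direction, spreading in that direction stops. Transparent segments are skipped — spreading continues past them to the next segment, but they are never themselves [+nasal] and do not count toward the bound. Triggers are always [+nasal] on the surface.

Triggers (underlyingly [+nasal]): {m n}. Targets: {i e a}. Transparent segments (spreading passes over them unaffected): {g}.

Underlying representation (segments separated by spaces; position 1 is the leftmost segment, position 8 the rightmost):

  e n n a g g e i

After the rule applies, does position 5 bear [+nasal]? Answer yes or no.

From /n/ at 2 rightward: 3 /n/ is itself a trigger — this domain ends here.
From /n/ at 2 leftward: 1 /e/ → [+nasal]; word edge.
From /n/ at 3 rightward: 4 /a/ → [+nasal]; 5 /g/ transparent; 6 /g/ transparent; 7 /e/ → [+nasal]; bound reached.
From /n/ at 3 leftward: 2 /n/ is itself a trigger — this domain ends here.
Target with no active source: position 8 stays [-nasal].
[+nasal] positions on the surface: 1 2 3 4 7.

no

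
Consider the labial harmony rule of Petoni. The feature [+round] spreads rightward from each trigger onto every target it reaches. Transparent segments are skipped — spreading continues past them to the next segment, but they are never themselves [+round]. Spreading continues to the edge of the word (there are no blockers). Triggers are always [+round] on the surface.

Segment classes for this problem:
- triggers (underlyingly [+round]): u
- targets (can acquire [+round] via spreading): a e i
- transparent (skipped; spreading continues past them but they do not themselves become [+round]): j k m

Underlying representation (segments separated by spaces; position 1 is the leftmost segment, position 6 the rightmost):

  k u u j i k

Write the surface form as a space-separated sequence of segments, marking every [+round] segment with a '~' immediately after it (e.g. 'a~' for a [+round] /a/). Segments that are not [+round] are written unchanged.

k u~ u~ j i~ k

From /u/ at 2 rightward: 3 /u/ is itself a trigger — this domain ends here.
From /u/ at 3 rightward: 4 /j/ transparent; 5 /i/ → [+round]; 6 /k/ transparent; word edge.
[+round] positions on the surface: 2 3 5.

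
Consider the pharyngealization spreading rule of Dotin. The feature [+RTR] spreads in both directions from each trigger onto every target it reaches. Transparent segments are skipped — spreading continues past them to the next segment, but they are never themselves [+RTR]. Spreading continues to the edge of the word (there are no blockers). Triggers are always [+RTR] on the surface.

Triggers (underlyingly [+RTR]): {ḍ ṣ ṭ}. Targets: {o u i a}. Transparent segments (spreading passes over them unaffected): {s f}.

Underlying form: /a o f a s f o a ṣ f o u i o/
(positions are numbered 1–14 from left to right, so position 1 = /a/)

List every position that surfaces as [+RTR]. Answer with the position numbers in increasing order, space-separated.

From /ṣ/ at 9 rightward: 10 /f/ transparent; 11 /o/ → [+RTR]; 12 /u/ → [+RTR]; 13 /i/ → [+RTR]; 14 /o/ → [+RTR]; word edge.
From /ṣ/ at 9 leftward: 8 /a/ → [+RTR]; 7 /o/ → [+RTR]; 6 /f/ transparent; 5 /s/ transparent; 4 /a/ → [+RTR]; 3 /f/ transparent; 2 /o/ → [+RTR]; 1 /a/ → [+RTR]; word edge.

1 2 4 7 8 9 11 12 13 14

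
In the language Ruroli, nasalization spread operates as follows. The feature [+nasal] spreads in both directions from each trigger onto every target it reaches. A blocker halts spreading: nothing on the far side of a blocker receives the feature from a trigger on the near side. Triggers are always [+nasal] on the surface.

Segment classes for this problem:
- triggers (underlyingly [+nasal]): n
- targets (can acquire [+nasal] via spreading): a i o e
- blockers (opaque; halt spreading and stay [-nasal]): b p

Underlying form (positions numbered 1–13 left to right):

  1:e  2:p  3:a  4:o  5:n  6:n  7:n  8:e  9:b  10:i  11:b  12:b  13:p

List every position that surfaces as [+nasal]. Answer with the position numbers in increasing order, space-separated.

From /n/ at 5 rightward: 6 /n/ is itself a trigger — this domain ends here.
From /n/ at 5 leftward: 4 /o/ → [+nasal]; 3 /a/ → [+nasal]; 2 /p/ blocks.
From /n/ at 6 rightward: 7 /n/ is itself a trigger — this domain ends here.
From /n/ at 6 leftward: 5 /n/ is itself a trigger — this domain ends here.
From /n/ at 7 rightward: 8 /e/ → [+nasal]; 9 /b/ blocks.
From /n/ at 7 leftward: 6 /n/ is itself a trigger — this domain ends here.
Targets with no active source: positions 1 10 stay [-nasal].

3 4 5 6 7 8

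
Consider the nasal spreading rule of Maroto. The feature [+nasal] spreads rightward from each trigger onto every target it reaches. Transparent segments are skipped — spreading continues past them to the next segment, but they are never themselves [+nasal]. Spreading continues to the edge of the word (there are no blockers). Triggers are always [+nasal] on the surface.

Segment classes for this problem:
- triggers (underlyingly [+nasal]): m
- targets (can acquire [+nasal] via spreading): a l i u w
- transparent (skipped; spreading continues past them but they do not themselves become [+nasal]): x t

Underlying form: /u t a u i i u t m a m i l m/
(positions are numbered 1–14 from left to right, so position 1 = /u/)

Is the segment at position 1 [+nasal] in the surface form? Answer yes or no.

no

From /m/ at 9 rightward: 10 /a/ → [+nasal]; 11 /m/ is itself a trigger — this domain ends here.
From /m/ at 11 rightward: 12 /i/ → [+nasal]; 13 /l/ → [+nasal]; 14 /m/ is itself a trigger — this domain ends here.
From /m/ at 14 rightward: word edge.
Targets with no active source: positions 1 3 4 5 6 7 stay [-nasal].
[+nasal] positions on the surface: 9 10 11 12 13 14.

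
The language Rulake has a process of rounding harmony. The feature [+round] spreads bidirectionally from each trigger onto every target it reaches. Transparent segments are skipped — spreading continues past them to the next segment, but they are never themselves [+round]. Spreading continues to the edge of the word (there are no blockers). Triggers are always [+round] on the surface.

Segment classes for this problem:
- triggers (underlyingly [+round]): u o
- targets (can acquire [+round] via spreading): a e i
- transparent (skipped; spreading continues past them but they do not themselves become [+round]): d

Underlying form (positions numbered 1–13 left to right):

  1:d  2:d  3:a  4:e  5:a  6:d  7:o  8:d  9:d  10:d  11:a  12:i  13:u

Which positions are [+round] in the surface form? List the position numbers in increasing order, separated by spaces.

From /o/ at 7 rightward: 8 /d/ transparent; 9 /d/ transparent; 10 /d/ transparent; 11 /a/ → [+round]; 12 /i/ → [+round]; 13 /u/ is itself a trigger — this domain ends here.
From /o/ at 7 leftward: 6 /d/ transparent; 5 /a/ → [+round]; 4 /e/ → [+round]; 3 /a/ → [+round]; 2 /d/ transparent; 1 /d/ transparent; word edge.
From /u/ at 13 rightward: word edge.
From /u/ at 13 leftward: 12 /i/ → [+round]; 11 /a/ → [+round]; 10 /d/ transparent; 9 /d/ transparent; 8 /d/ transparent; 7 /o/ is itself a trigger — this domain ends here.

3 4 5 7 11 12 13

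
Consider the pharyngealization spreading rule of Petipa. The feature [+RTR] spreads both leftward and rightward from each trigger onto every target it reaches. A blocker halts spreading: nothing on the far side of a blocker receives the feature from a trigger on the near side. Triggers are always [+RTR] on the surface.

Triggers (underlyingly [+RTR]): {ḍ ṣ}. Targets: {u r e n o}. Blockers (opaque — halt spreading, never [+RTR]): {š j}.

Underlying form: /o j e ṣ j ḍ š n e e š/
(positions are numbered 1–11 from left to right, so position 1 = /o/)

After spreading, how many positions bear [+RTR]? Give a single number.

From /ṣ/ at 4 rightward: 5 /j/ blocks.
From /ṣ/ at 4 leftward: 3 /e/ → [+RTR]; 2 /j/ blocks.
From /ḍ/ at 6 rightward: 7 /š/ blocks.
From /ḍ/ at 6 leftward: 5 /j/ blocks.
Targets with no active source: positions 1 8 9 10 stay [-emphatic].
[+RTR] positions on the surface: 3 4 6.

3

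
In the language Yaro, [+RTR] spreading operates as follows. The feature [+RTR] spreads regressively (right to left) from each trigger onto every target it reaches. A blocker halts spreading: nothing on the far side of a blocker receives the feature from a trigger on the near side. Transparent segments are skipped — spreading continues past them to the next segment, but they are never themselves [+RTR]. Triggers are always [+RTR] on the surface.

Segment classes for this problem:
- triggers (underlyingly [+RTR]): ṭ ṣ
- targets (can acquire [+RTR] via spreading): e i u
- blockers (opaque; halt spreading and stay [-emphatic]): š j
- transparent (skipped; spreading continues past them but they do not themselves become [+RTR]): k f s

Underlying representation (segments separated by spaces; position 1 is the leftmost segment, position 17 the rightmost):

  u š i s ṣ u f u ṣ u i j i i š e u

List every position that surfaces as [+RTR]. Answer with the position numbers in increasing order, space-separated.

3 5 6 8 9

From /ṣ/ at 5 leftward: 4 /s/ transparent; 3 /i/ → [+RTR]; 2 /š/ blocks.
From /ṣ/ at 9 leftward: 8 /u/ → [+RTR]; 7 /f/ transparent; 6 /u/ → [+RTR]; 5 /ṣ/ is itself a trigger — this domain ends here.
Targets with no active source: positions 1 10 11 13 14 16 17 stay [-emphatic].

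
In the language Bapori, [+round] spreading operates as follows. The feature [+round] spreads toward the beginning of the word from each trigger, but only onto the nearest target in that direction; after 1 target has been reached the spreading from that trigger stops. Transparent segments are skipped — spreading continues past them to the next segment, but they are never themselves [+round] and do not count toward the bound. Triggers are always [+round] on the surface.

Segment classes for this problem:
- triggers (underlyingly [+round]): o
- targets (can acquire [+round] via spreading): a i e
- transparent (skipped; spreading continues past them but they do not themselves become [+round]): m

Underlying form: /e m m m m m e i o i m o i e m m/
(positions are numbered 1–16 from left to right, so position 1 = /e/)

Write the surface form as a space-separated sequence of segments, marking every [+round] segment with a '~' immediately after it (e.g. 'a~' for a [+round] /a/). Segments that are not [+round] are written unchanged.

From /o/ at 9 leftward: 8 /i/ → [+round]; bound reached.
From /o/ at 12 leftward: 11 /m/ transparent; 10 /i/ → [+round]; bound reached.
Targets with no active source: positions 1 7 13 14 stay [-round].
[+round] positions on the surface: 8 9 10 12.

e m m m m m e i~ o~ i~ m o~ i e m m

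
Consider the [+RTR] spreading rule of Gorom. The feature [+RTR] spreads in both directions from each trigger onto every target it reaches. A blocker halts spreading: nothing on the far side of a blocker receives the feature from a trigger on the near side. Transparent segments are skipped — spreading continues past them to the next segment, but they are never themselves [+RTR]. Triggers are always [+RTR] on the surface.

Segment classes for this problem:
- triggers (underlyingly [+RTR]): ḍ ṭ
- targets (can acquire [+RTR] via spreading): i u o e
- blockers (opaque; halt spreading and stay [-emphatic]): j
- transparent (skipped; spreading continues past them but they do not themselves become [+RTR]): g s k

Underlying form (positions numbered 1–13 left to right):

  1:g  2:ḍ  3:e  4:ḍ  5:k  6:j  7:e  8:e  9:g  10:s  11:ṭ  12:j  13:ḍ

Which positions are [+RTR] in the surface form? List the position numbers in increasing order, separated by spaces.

2 3 4 7 8 11 13

From /ḍ/ at 2 rightward: 3 /e/ → [+RTR]; 4 /ḍ/ is itself a trigger — this domain ends here.
From /ḍ/ at 2 leftward: 1 /g/ transparent; word edge.
From /ḍ/ at 4 rightward: 5 /k/ transparent; 6 /j/ blocks.
From /ḍ/ at 4 leftward: 3 /e/ → [+RTR]; 2 /ḍ/ is itself a trigger — this domain ends here.
From /ṭ/ at 11 rightward: 12 /j/ blocks.
From /ṭ/ at 11 leftward: 10 /s/ transparent; 9 /g/ transparent; 8 /e/ → [+RTR]; 7 /e/ → [+RTR]; 6 /j/ blocks.
From /ḍ/ at 13 rightward: word edge.
From /ḍ/ at 13 leftward: 12 /j/ blocks.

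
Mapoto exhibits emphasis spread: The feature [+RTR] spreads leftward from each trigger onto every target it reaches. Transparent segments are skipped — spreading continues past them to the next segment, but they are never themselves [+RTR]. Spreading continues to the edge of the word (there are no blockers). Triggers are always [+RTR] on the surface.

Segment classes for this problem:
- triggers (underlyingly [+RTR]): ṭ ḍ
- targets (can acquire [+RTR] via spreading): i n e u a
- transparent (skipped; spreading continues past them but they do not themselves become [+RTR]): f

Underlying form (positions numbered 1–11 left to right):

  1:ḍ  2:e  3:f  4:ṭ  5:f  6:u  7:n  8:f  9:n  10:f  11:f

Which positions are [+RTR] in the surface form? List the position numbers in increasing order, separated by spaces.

From /ḍ/ at 1 leftward: word edge.
From /ṭ/ at 4 leftward: 3 /f/ transparent; 2 /e/ → [+RTR]; 1 /ḍ/ is itself a trigger — this domain ends here.
Targets with no active source: positions 6 7 9 stay [-emphatic].

1 2 4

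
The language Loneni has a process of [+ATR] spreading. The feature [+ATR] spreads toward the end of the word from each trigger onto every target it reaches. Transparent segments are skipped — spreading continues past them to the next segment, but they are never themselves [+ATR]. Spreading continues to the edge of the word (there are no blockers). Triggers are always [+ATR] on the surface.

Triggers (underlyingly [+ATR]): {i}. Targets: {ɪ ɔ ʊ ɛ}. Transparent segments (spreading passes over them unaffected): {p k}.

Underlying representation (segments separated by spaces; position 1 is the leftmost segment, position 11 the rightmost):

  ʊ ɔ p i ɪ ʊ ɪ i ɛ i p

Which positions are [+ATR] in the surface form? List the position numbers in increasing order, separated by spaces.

4 5 6 7 8 9 10

From /i/ at 4 rightward: 5 /ɪ/ → [+ATR]; 6 /ʊ/ → [+ATR]; 7 /ɪ/ → [+ATR]; 8 /i/ is itself a trigger — this domain ends here.
From /i/ at 8 rightward: 9 /ɛ/ → [+ATR]; 10 /i/ is itself a trigger — this domain ends here.
From /i/ at 10 rightward: 11 /p/ transparent; word edge.
Targets with no active source: positions 1 2 stay [-ATR].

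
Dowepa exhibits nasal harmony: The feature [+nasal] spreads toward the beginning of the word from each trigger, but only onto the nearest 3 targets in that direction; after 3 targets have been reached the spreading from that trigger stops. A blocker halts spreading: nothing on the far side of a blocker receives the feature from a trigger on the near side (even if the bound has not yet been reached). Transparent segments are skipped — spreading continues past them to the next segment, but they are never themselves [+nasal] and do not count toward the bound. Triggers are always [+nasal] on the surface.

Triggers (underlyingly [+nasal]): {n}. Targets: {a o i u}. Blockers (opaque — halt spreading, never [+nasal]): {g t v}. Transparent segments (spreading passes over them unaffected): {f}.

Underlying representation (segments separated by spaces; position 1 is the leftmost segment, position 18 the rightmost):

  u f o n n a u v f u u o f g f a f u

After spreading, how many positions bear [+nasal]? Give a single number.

From /n/ at 4 leftward: 3 /o/ → [+nasal]; 2 /f/ transparent; 1 /u/ → [+nasal]; word edge.
From /n/ at 5 leftward: 4 /n/ is itself a trigger — this domain ends here.
Targets with no active source: positions 6 7 10 11 12 16 18 stay [-nasal].
[+nasal] positions on the surface: 1 3 4 5.

4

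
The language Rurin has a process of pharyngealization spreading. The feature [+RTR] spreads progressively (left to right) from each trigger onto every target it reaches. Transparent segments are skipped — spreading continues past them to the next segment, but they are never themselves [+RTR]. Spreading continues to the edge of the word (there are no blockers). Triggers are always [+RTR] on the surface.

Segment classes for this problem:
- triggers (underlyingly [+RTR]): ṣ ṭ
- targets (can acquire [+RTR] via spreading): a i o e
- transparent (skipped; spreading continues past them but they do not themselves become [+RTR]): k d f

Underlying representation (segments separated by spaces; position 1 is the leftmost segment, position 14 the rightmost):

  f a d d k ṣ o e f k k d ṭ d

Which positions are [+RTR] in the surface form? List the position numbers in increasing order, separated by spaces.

From /ṣ/ at 6 rightward: 7 /o/ → [+RTR]; 8 /e/ → [+RTR]; 9 /f/ transparent; 10 /k/ transparent; 11 /k/ transparent; 12 /d/ transparent; 13 /ṭ/ is itself a trigger — this domain ends here.
From /ṭ/ at 13 rightward: 14 /d/ transparent; word edge.
Target with no active source: position 2 stays [-emphatic].

6 7 8 13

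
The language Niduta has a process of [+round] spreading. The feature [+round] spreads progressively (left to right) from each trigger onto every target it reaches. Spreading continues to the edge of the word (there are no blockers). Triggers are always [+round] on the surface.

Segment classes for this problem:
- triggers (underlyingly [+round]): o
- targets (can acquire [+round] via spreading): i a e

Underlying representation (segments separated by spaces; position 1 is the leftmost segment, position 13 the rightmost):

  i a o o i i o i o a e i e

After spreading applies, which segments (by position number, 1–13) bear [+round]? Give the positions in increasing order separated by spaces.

From /o/ at 3 rightward: 4 /o/ is itself a trigger — this domain ends here.
From /o/ at 4 rightward: 5 /i/ → [+round]; 6 /i/ → [+round]; 7 /o/ is itself a trigger — this domain ends here.
From /o/ at 7 rightward: 8 /i/ → [+round]; 9 /o/ is itself a trigger — this domain ends here.
From /o/ at 9 rightward: 10 /a/ → [+round]; 11 /e/ → [+round]; 12 /i/ → [+round]; 13 /e/ → [+round]; word edge.
Targets with no active source: positions 1 2 stay [-round].

3 4 5 6 7 8 9 10 11 12 13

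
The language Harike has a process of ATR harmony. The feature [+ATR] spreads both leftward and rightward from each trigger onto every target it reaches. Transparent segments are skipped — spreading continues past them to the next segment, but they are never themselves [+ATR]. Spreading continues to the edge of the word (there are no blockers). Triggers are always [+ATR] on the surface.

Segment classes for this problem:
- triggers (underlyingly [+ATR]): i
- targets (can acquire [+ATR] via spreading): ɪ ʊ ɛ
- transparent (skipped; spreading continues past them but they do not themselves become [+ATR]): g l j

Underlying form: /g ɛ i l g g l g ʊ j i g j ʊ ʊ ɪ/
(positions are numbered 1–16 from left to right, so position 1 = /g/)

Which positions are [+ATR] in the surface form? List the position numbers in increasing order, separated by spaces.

From /i/ at 3 rightward: 4 /l/ transparent; 5 /g/ transparent; 6 /g/ transparent; 7 /l/ transparent; 8 /g/ transparent; 9 /ʊ/ → [+ATR]; 10 /j/ transparent; 11 /i/ is itself a trigger — this domain ends here.
From /i/ at 3 leftward: 2 /ɛ/ → [+ATR]; 1 /g/ transparent; word edge.
From /i/ at 11 rightward: 12 /g/ transparent; 13 /j/ transparent; 14 /ʊ/ → [+ATR]; 15 /ʊ/ → [+ATR]; 16 /ɪ/ → [+ATR]; word edge.
From /i/ at 11 leftward: 10 /j/ transparent; 9 /ʊ/ → [+ATR]; 8 /g/ transparent; 7 /l/ transparent; 6 /g/ transparent; 5 /g/ transparent; 4 /l/ transparent; 3 /i/ is itself a trigger — this domain ends here.

2 3 9 11 14 15 16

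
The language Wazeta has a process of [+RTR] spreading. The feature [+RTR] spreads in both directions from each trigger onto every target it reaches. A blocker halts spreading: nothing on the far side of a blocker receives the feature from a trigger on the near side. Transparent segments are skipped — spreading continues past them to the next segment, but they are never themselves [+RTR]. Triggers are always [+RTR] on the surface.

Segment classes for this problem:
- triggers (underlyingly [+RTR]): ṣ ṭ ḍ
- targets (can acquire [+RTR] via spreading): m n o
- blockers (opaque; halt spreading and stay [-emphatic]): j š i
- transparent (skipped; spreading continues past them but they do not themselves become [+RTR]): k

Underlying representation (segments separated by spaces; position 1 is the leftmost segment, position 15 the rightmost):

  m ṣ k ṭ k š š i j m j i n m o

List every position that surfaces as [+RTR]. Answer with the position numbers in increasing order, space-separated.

From /ṣ/ at 2 rightward: 3 /k/ transparent; 4 /ṭ/ is itself a trigger — this domain ends here.
From /ṣ/ at 2 leftward: 1 /m/ → [+RTR]; word edge.
From /ṭ/ at 4 rightward: 5 /k/ transparent; 6 /š/ blocks.
From /ṭ/ at 4 leftward: 3 /k/ transparent; 2 /ṣ/ is itself a trigger — this domain ends here.
Targets with no active source: positions 10 13 14 15 stay [-emphatic].

1 2 4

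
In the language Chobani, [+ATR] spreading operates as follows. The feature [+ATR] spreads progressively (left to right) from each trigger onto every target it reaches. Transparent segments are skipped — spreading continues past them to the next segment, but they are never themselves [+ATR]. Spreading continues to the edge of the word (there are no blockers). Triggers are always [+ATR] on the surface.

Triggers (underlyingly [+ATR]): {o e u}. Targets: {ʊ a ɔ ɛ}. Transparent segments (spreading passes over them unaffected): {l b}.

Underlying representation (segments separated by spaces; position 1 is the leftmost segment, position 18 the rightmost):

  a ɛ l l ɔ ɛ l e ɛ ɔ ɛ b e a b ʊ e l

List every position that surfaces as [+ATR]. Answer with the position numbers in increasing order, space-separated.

8 9 10 11 13 14 16 17

From /e/ at 8 rightward: 9 /ɛ/ → [+ATR]; 10 /ɔ/ → [+ATR]; 11 /ɛ/ → [+ATR]; 12 /b/ transparent; 13 /e/ is itself a trigger — this domain ends here.
From /e/ at 13 rightward: 14 /a/ → [+ATR]; 15 /b/ transparent; 16 /ʊ/ → [+ATR]; 17 /e/ is itself a trigger — this domain ends here.
From /e/ at 17 rightward: 18 /l/ transparent; word edge.
Targets with no active source: positions 1 2 5 6 stay [-ATR].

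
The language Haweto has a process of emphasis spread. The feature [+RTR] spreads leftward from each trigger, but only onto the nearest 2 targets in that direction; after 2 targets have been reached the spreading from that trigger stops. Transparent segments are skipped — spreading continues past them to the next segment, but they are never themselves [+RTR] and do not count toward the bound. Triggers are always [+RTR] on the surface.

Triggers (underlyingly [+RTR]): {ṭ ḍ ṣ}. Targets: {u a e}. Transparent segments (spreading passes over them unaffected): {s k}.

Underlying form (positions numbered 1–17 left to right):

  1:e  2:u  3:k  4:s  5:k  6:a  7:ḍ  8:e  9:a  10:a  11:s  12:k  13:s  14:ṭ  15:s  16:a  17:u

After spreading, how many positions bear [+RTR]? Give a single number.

6

From /ḍ/ at 7 leftward: 6 /a/ → [+RTR]; 5 /k/ transparent; 4 /s/ transparent; 3 /k/ transparent; 2 /u/ → [+RTR]; bound reached.
From /ṭ/ at 14 leftward: 13 /s/ transparent; 12 /k/ transparent; 11 /s/ transparent; 10 /a/ → [+RTR]; 9 /a/ → [+RTR]; bound reached.
Targets with no active source: positions 1 8 16 17 stay [-emphatic].
[+RTR] positions on the surface: 2 6 7 9 10 14.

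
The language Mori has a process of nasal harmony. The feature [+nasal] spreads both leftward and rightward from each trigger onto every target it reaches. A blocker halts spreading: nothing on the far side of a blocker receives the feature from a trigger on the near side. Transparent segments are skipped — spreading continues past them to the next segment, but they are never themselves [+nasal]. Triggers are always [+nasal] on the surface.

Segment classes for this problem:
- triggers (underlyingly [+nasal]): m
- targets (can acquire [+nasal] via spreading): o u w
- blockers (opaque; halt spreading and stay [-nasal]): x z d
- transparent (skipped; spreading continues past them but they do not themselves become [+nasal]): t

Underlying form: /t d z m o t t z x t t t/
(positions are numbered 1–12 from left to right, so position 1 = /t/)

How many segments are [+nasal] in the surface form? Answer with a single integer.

From /m/ at 4 rightward: 5 /o/ → [+nasal]; 6 /t/ transparent; 7 /t/ transparent; 8 /z/ blocks.
From /m/ at 4 leftward: 3 /z/ blocks.
[+nasal] positions on the surface: 4 5.

2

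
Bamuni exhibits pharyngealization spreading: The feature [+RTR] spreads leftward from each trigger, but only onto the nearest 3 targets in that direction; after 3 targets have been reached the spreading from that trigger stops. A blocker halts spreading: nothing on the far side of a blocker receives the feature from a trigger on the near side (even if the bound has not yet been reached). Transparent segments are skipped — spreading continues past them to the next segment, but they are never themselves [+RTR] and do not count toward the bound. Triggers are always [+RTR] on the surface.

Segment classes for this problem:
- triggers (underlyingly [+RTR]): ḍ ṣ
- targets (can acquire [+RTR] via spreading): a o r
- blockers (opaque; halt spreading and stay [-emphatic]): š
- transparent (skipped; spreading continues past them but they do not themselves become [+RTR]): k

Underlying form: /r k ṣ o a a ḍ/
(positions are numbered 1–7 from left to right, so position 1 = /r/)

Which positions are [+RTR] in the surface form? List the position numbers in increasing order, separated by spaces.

1 3 4 5 6 7

From /ṣ/ at 3 leftward: 2 /k/ transparent; 1 /r/ → [+RTR]; word edge.
From /ḍ/ at 7 leftward: 6 /a/ → [+RTR]; 5 /a/ → [+RTR]; 4 /o/ → [+RTR]; bound reached.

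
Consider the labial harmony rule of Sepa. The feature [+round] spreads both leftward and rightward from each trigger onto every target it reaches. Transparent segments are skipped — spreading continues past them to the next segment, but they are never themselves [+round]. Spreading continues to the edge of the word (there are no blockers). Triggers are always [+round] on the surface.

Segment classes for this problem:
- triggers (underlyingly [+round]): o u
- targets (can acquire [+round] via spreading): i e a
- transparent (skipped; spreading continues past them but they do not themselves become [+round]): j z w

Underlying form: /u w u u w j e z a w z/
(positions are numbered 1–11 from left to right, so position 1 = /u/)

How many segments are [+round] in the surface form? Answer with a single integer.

From /u/ at 1 rightward: 2 /w/ transparent; 3 /u/ is itself a trigger — this domain ends here.
From /u/ at 1 leftward: word edge.
From /u/ at 3 rightward: 4 /u/ is itself a trigger — this domain ends here.
From /u/ at 3 leftward: 2 /w/ transparent; 1 /u/ is itself a trigger — this domain ends here.
From /u/ at 4 rightward: 5 /w/ transparent; 6 /j/ transparent; 7 /e/ → [+round]; 8 /z/ transparent; 9 /a/ → [+round]; 10 /w/ transparent; 11 /z/ transparent; word edge.
From /u/ at 4 leftward: 3 /u/ is itself a trigger — this domain ends here.
[+round] positions on the surface: 1 3 4 7 9.

5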